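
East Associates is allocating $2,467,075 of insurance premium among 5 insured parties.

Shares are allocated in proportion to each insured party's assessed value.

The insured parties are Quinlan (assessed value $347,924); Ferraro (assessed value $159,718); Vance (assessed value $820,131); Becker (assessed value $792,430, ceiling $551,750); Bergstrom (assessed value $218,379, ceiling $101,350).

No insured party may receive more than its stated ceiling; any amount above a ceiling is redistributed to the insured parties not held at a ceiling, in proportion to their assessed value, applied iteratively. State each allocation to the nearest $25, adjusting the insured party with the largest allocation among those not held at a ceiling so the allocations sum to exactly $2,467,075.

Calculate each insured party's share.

Total assessed value = 2,338,582.
Pro-rata shares before constraints: Quinlan 367,040.63; Ferraro 168,493.68; Vance 865,192.96; Becker 835,969.93; Bergstrom 230,377.80.
Cap binds for Becker ($551,750), Bergstrom ($101,350); residual $1,813,975 reallocated over remaining assessed value 1,327,773.
Shares after redistribution: Quinlan 475,326.31 → $475,325; Ferraro 218,203.31 → $218,200; Vance 1,120,445.39 → $1,120,450.

Quinlan: $475,325 | Ferraro: $218,200 | Vance: $1,120,450 | Becker: $551,750 | Bergstrom: $101,350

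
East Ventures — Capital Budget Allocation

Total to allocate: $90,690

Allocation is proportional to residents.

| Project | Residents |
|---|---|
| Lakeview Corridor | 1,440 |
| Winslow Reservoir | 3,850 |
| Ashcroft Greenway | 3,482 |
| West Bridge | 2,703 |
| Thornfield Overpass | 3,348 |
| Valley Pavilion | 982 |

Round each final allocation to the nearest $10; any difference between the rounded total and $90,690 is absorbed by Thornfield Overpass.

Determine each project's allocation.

Lakeview Corridor: $8,260; Winslow Reservoir: $22,090; Ashcroft Greenway: $19,980; West Bridge: $15,510; Thornfield Overpass: $19,220; Valley Pavilion: $5,630

Sum of residents: 15,805.
Unrounded shares: Lakeview Corridor 1,440/15,805 × $90,690 = 8,262.80; Winslow Reservoir 3,850/15,805 × $90,690 = 22,091.52; Ashcroft Greenway 3,482/15,805 × $90,690 = 19,979.92; West Bridge 2,703/15,805 × $90,690 = 15,509.97; Thornfield Overpass 3,348/15,805 × $90,690 = 19,211.02; Valley Pavilion 982/15,805 × $90,690 = 5,634.77.
After rounding ($10): Lakeview Corridor $8,260; Winslow Reservoir $22,090; Ashcroft Greenway $19,980; West Bridge $15,510; Thornfield Overpass $19,210; Valley Pavilion $5,630. Sum = $90,680.
Difference $90,690 − $90,680 = +$10 applied to Thornfield Overpass: Thornfield Overpass becomes $19,220.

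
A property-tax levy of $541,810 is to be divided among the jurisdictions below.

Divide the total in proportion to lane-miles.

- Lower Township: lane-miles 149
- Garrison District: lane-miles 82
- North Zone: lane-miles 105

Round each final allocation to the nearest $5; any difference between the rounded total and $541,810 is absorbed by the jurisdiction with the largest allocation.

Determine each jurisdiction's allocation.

Lower Township: $240,270 | Garrison District: $132,225 | North Zone: $169,315

Sum of lane-miles: 336.
Raw shares: Lower Township 149/336 × $541,810 = 240,266.93; Garrison District 82/336 × $541,810 = 132,227.44; North Zone 105/336 × $541,810 = 169,315.62.
At nearest $5: Lower Township $240,265; Garrison District $132,225; North Zone $169,315. Sum = $541,805.
Difference $541,810 − $541,805 = +$5 applied to largest allocation (Lower Township): Lower Township becomes $240,270.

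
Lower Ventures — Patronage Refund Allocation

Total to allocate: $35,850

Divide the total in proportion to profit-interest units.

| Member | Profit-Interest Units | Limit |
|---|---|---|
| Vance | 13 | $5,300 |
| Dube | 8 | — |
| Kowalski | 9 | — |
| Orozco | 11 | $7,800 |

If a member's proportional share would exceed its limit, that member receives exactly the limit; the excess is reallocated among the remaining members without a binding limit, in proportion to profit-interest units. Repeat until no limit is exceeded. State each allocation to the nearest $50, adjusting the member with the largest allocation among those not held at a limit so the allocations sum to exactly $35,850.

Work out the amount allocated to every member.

Total profit-interest units = 41.
Pro-rata shares before constraints: Vance 11,367.07; Dube 6,995.12; Kowalski 7,869.51; Orozco 9,618.29.
Cap binds for Vance ($5,300), Orozco ($7,800); remaining pool $22,750 reallocated over remaining profit-interest units 17.
Redistributed shares: Dube 10,705.88 → $10,700; Kowalski 12,044.12 → $12,050.

Vance: $5,300 · Dube: $10,700 · Kowalski: $12,050 · Orozco: $7,800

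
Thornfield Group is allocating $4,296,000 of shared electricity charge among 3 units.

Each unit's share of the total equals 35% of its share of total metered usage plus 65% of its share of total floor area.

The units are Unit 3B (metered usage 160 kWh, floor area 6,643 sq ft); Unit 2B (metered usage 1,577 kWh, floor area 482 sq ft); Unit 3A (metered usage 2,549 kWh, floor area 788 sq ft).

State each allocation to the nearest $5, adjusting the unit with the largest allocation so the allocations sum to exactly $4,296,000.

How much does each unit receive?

Unit 3B: $2,400,365; Unit 2B: $723,330; Unit 3A: $1,172,305

Totals — metered usage 4,286, floor area 7,913.
Composite weights (35% metered usage + 65% floor area): Unit 3B 0.5587; Unit 2B 0.1684; Unit 3A 0.2729.
Pro-rata amounts: Unit 3B 2,400,363.34; Unit 2B 723,329.65; Unit 3A 1,172,307.02.
After rounding ($5): Unit 3B $2,400,365; Unit 2B $723,330; Unit 3A $1,172,305. Sum = $4,296,000.
Sum already equals the total — no adjustment.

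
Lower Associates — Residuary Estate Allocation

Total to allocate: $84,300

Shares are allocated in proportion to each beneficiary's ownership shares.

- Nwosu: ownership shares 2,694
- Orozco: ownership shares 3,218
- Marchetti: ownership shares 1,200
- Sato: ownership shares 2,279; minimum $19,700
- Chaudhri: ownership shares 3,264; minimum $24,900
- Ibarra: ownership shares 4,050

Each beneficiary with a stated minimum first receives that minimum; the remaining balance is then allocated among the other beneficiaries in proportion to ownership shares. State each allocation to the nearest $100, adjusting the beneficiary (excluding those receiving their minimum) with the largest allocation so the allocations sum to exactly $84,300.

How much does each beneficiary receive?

Minimums first: Sato $19,700; Chaudhri $24,900. Balance $39,700.
Balance split over remaining ownership shares 11,162: Nwosu 9,581.78 → $9,600; Orozco 11,445.49 → $11,400; Marchetti 4,268.05 → $4,300; Ibarra 14,404.68 → $14,400.

Nwosu: $9,600 · Orozco: $11,400 · Marchetti: $4,300 · Sato: $19,700 · Chaudhri: $24,900 · Ibarra: $14,400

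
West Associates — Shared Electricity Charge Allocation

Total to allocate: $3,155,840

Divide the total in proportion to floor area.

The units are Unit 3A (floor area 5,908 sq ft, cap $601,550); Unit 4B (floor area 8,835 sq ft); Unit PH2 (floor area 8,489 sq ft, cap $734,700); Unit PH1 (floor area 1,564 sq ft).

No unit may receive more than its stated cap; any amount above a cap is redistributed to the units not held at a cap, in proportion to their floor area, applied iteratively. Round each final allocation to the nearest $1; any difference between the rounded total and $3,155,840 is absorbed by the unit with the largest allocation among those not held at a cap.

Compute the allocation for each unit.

Combined floor area = 24,796.
Pro-rata shares before constraints: Unit 3A 751,923.81; Unit 4B 1,124,449.36; Unit PH2 1,080,413.20; Unit PH1 199,053.63.
Cap binds for Unit 3A ($601,550), Unit PH2 ($734,700); remaining pool $1,819,590 reallocated over remaining floor area 10,399.
Remaining shares: Unit 4B 1,545,925.34 → $1,545,925; Unit PH1 273,664.66 → $273,665.

Unit 3A: $601,550; Unit 4B: $1,545,925; Unit PH2: $734,700; Unit PH1: $273,665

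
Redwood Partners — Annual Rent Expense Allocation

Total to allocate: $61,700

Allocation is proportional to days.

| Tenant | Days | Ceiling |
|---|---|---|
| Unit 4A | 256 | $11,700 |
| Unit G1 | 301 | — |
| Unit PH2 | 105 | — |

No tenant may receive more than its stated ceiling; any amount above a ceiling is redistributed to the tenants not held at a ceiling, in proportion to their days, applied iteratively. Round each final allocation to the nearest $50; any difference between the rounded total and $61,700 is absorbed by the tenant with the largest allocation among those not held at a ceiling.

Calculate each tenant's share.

Combined days = 662.
Unconstrained shares: Unit 4A 23,859.82; Unit G1 28,053.93; Unit PH2 9,786.25.
Held at cap: Unit 4A ($11,700); remaining pool $50,000 reallocated over remaining days 406.
Remaining shares: Unit G1 37,068.97 → $37,050; Unit PH2 12,931.03 → $12,950.

Unit 4A: $11,700 · Unit G1: $37,050 · Unit PH2: $12,950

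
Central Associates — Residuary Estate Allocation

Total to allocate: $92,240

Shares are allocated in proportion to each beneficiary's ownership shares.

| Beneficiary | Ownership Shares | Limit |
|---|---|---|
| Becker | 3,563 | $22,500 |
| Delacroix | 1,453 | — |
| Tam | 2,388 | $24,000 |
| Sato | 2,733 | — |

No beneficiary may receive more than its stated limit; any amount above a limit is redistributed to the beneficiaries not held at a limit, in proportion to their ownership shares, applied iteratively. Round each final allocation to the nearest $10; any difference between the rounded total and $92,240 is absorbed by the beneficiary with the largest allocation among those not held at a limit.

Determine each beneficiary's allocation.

Becker: $22,500; Delacroix: $15,880; Tam: $24,000; Sato: $29,860

Combined ownership shares = 10,137.
Pro-rata shares before constraints: Becker 32,420.95; Delacroix 13,221.34; Tam 21,729.22; Sato 24,868.49.
Cap binds for Becker ($22,500); balance $69,740 reallocated over remaining ownership shares 6,574.
Cap binds for Tam ($24,000); balance $45,740 reallocated over remaining ownership shares 4,186.
Remaining shares: Delacroix 15,876.78 → $15,880; Sato 29,863.22 → $29,860.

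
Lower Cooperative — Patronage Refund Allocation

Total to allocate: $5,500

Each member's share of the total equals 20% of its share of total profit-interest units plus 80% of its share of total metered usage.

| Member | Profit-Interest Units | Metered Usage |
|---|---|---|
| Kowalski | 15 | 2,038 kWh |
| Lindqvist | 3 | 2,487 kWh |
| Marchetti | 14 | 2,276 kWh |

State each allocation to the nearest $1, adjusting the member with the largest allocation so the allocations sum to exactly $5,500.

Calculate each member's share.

Totals — profit-interest units 32, metered usage 6,801.
Combined weights (20% profit-interest units + 80% metered usage): Kowalski 0.3335; Lindqvist 0.3113; Marchetti 0.3552.
Unrounded shares: Kowalski 1,834.14; Lindqvist 1,712.12; Marchetti 1,953.74.
After rounding ($1): Kowalski $1,834; Lindqvist $1,712; Marchetti $1,954. Sum = $5,500.
Sum already equals the total — no adjustment.

Kowalski: $1,834; Lindqvist: $1,712; Marchetti: $1,954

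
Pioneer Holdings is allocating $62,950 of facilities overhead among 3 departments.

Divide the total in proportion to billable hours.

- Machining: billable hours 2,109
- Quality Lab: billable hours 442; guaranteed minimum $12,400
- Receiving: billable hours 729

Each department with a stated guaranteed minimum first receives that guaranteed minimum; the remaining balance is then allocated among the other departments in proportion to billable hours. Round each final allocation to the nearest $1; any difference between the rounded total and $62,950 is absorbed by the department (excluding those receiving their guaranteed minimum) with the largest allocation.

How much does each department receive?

Machining: $37,565; Quality Lab: $12,400; Receiving: $12,985

Fund the minimums — Quality Lab $12,400. Remaining pool $50,550.
Remaining pool split over remaining billable hours 2,838: Machining 37,565.17 → $37,565; Receiving 12,984.83 → $12,985.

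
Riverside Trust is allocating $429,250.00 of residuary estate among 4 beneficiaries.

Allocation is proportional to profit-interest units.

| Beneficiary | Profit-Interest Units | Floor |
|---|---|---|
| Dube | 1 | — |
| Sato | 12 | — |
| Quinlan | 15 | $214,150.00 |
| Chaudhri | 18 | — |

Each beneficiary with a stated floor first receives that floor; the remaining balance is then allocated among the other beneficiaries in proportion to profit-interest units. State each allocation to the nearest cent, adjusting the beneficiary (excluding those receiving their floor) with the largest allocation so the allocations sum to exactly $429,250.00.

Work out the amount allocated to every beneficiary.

Fund the minimums — Quinlan $214,150.00. Balance $215,100.00.
Balance split over remaining profit-interest units 31: Dube 6,938.7097 → $6,938.71; Sato 83,264.5161 → $83,264.52; Chaudhri 124,896.7742 → $124,896.77.

Dube: $6,938.71 | Sato: $83,264.52 | Quinlan: $214,150.00 | Chaudhri: $124,896.77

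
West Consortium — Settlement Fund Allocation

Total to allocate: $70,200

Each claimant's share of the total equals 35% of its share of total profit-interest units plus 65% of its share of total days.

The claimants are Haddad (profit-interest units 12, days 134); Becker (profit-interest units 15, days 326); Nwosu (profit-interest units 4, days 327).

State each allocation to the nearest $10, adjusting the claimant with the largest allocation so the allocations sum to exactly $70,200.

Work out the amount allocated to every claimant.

Haddad: $17,280; Becker: $30,790; Nwosu: $22,130

Profit-interest units total 31; days total 787.
Blended shares (35% profit-interest units + 65% days): Haddad 0.2462; Becker 0.4386; Nwosu 0.3152.
Raw shares: Haddad 17,280.24; Becker 30,790.08; Nwosu 22,129.67.
After rounding ($10): Haddad $17,280; Becker $30,790; Nwosu $22,130. Sum = $70,200.
Rounded total matches; no reconciliation needed.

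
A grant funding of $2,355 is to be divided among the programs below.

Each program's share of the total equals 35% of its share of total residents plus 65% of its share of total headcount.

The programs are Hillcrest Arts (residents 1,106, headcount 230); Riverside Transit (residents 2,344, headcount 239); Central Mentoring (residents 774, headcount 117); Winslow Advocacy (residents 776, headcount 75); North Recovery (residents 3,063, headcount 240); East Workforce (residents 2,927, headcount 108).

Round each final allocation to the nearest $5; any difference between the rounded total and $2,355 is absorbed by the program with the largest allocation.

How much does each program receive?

Residents total 10,990; headcount total 1,009.
Composite weights (35% residents + 65% headcount): Hillcrest Arts 0.1834; Riverside Transit 0.2286; Central Mentoring 0.1000; Winslow Advocacy 0.0730; North Recovery 0.2522; East Workforce 0.1628.
Pro-rata amounts: Hillcrest Arts 431.88; Riverside Transit 538.39; Central Mentoring 235.55; Winslow Advocacy 171.98; North Recovery 593.83; East Workforce 383.37.
Rounded to nearest $5: Hillcrest Arts $430; Riverside Transit $540; Central Mentoring $235; Winslow Advocacy $170; North Recovery $595; East Workforce $385. Sum = $2,355.
No rounding difference to absorb.

Hillcrest Arts: $430 | Riverside Transit: $540 | Central Mentoring: $235 | Winslow Advocacy: $170 | North Recovery: $595 | East Workforce: $385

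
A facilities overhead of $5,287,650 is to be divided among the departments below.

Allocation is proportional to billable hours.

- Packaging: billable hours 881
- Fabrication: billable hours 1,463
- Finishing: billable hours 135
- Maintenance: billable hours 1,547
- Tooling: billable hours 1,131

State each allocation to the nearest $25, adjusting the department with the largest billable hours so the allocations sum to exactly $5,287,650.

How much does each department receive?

Total billable hours = 5,157.
Raw shares: Packaging 881/5,157 × $5,287,650 = 903,319.69; Fabrication 1,463/5,157 × $5,287,650 = 1,500,064.37; Finishing 135/5,157 × $5,287,650 = 138,420.16; Maintenance 1,547/5,157 × $5,287,650 = 1,586,192.47; Tooling 1,131/5,157 × $5,287,650 = 1,159,653.32.
After rounding ($25): Packaging $903,325; Fabrication $1,500,075; Finishing $138,425; Maintenance $1,586,200; Tooling $1,159,650. Sum = $5,287,675.
Difference $5,287,650 − $5,287,675 = −$25 applied to largest billable hours (Maintenance): Maintenance becomes $1,586,175.

Packaging: $903,325 | Fabrication: $1,500,075 | Finishing: $138,425 | Maintenance: $1,586,175 | Tooling: $1,159,650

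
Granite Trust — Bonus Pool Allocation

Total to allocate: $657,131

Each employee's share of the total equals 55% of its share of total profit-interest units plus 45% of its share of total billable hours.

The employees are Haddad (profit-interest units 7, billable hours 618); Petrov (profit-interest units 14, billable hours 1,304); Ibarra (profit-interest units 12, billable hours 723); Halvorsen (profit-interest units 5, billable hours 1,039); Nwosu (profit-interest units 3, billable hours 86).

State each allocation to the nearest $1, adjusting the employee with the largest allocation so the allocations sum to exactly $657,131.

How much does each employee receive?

Totals — profit-interest units 41, billable hours 3,770.
Blended shares (55% profit-interest units + 45% billable hours): Haddad 0.1677; Petrov 0.3435; Ibarra 0.2473; Halvorsen 0.1911; Nwosu 0.0505.
Proportional shares: Haddad 110,180.51; Petrov 225,694.76; Ibarra 162,492.29; Halvorsen 125,572.31; Nwosu 33,191.13.
After rounding ($1): Haddad $110,181; Petrov $225,695; Ibarra $162,492; Halvorsen $125,572; Nwosu $33,191. Sum = $657,131.
No rounding difference to absorb.

Haddad: $110,181 | Petrov: $225,695 | Ibarra: $162,492 | Halvorsen: $125,572 | Nwosu: $33,191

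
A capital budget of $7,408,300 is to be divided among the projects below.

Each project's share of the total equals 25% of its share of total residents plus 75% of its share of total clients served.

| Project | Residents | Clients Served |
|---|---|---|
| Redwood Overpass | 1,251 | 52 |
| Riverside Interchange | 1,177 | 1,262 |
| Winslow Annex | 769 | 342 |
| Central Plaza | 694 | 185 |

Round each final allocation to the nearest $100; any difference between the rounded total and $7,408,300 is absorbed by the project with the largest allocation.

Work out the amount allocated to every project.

Redwood Overpass: $752,400 · Riverside Interchange: $4,369,000 · Winslow Annex: $1,398,200 · Central Plaza: $888,700

Residents total 3,891; clients served total 1,841.
Blended shares (25% residents + 75% clients served): Redwood Overpass 0.1016; Riverside Interchange 0.5897; Winslow Annex 0.1887; Central Plaza 0.1200.
Pro-rata amounts: Redwood Overpass 752,401.28; Riverside Interchange 4,369,015.24; Winslow Annex 1,398,208.06; Central Plaza 888,675.43.
At nearest $100: Redwood Overpass $752,400; Riverside Interchange $4,369,000; Winslow Annex $1,398,200; Central Plaza $888,700. Sum = $7,408,300.
Sum already equals the total — no adjustment.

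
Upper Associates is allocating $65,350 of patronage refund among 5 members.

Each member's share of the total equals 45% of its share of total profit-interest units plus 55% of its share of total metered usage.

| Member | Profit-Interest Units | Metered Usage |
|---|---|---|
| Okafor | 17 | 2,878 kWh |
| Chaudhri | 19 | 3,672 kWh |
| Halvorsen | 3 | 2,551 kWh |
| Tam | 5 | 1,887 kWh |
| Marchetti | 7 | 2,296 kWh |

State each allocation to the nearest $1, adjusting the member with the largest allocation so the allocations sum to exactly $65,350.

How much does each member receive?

Okafor: $17,590; Chaudhri: $20,890; Halvorsen: $8,632; Tam: $7,989; Marchetti: $10,249

Totals — profit-interest units 51, metered usage 13,284.
Combined weights (45% profit-interest units + 55% metered usage): Okafor 0.2692; Chaudhri 0.3197; Halvorsen 0.1321; Tam 0.1222; Marchetti 0.1568.
Unrounded shares: Okafor 17,589.501; Chaudhri 20,891.06; Halvorsen 8,632.09; Tam 7,988.74; Marchetti 10,248.61.
At nearest $1: Okafor $17,590; Chaudhri $20,891; Halvorsen $8,632; Tam $7,989; Marchetti $10,249. Sum = $65,351.
Difference $65,350 − $65,351 = −$1 applied to largest allocation (Chaudhri): Chaudhri becomes $20,890.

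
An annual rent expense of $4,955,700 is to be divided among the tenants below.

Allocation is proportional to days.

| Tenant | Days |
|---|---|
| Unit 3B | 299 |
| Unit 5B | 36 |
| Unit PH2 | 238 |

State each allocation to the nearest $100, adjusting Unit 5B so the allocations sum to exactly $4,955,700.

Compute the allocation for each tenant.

Unit 3B: $2,586,000 · Unit 5B: $311,300 · Unit PH2: $2,058,400

Days total: 573.
Unrounded shares: Unit 3B 299/573 × $4,955,700 = 2,585,958.64; Unit 5B 36/573 × $4,955,700 = 311,352.88; Unit PH2 238/573 × $4,955,700 = 2,058,388.48.
At nearest $100: Unit 3B $2,586,000; Unit 5B $311,400; Unit PH2 $2,058,400. Sum = $4,955,800.
Difference $4,955,700 − $4,955,800 = −$100 applied to Unit 5B: Unit 5B becomes $311,300.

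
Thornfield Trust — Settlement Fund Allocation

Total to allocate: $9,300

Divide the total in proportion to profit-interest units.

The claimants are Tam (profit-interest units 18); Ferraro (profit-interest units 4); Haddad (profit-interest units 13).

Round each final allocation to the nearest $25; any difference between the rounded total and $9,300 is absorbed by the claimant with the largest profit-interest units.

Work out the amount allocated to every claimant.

Sum of profit-interest units: 18 + 4 + 13 = 35.
Pro-rata amounts: Tam 4,782.86; Ferraro 1,062.86; Haddad 3,454.29.
At nearest $25: Tam $4,775; Ferraro $1,075; Haddad $3,450. Sum = $9,300.
No rounding difference to absorb.

Tam: $4,775 | Ferraro: $1,075 | Haddad: $3,450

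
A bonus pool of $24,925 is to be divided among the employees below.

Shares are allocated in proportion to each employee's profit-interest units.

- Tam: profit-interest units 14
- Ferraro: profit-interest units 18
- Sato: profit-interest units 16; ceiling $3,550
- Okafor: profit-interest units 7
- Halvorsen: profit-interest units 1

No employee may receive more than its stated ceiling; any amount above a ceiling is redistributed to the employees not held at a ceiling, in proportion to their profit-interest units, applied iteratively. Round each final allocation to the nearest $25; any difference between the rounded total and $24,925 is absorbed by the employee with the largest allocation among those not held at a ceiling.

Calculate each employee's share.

Total profit-interest units = 56.
Proportional shares (ignoring caps): Tam 6,231.25; Ferraro 8,011.61; Sato 7,121.43; Okafor 3,115.62; Halvorsen 445.09.
Held at cap: Sato ($3,550); remaining pool $21,375 reallocated over remaining profit-interest units 40.
Shares after redistribution: Tam 7,481.25 → $7,475; Ferraro 9,618.75 → $9,625; Okafor 3,740.62 → $3,750; Halvorsen 534.38 → $525.

Tam: $7,475; Ferraro: $9,625; Sato: $3,550; Okafor: $3,750; Halvorsen: $525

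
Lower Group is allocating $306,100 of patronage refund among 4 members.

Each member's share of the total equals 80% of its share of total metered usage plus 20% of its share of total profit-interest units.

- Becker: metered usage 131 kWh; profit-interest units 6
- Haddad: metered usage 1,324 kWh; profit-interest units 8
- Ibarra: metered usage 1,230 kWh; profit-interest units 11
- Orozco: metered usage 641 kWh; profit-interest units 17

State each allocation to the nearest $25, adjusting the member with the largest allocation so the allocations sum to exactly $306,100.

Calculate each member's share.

Becker: $18,400 · Haddad: $109,125 · Ibarra: $106,600 · Orozco: $71,975

Metered usage total 3,326; profit-interest units total 42.
Composite weights (80% metered usage + 20% profit-interest units): Becker 0.0601; Haddad 0.3566; Ibarra 0.3482; Orozco 0.2351.
Proportional shares: Becker 18,390.72; Haddad 109,141.75; Ibarra 106,593.76; Orozco 71,973.78.
Rounded to nearest $25: Becker $18,400; Haddad $109,150; Ibarra $106,600; Orozco $71,975. Sum = $306,125.
Difference $306,100 − $306,125 = −$25 applied to largest allocation (Haddad): Haddad becomes $109,125.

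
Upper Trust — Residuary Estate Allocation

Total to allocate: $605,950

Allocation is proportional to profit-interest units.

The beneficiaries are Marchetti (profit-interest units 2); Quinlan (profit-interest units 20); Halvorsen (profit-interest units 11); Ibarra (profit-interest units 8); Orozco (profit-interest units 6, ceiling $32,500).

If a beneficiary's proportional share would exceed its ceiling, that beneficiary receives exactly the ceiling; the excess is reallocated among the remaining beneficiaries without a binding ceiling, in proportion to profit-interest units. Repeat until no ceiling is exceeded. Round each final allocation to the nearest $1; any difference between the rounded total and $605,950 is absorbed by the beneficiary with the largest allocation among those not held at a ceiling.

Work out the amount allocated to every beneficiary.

Combined profit-interest units = 47.
Proportional shares (ignoring caps): Marchetti 25,785.11; Quinlan 257,851.06; Halvorsen 141,818.09; Ibarra 103,140.43; Orozco 77,355.32.
Capped: Orozco ($32,500); remaining pool $573,450 reallocated over remaining profit-interest units 41.
Remaining shares: Marchetti 27,973.17 → $27,973; Quinlan 279,731.71 → $279,732; Halvorsen 153,852.44 → $153,852; Ibarra 111,892.68 → $111,893.

Marchetti: $27,973; Quinlan: $279,732; Halvorsen: $153,852; Ibarra: $111,893; Orozco: $32,500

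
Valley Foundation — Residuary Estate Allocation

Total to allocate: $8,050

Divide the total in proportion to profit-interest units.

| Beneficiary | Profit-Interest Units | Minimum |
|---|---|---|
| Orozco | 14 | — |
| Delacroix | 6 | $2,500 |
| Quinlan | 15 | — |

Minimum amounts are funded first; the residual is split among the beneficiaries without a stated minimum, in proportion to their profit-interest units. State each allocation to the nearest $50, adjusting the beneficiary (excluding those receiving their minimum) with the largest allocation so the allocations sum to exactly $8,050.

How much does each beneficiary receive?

Minimums first: Delacroix $2,500. Residual $5,550.
Residual split over remaining profit-interest units 29: Orozco 2,679.31 → $2,700; Quinlan 2,870.69 → $2,850.

Orozco: $2,700 | Delacroix: $2,500 | Quinlan: $2,850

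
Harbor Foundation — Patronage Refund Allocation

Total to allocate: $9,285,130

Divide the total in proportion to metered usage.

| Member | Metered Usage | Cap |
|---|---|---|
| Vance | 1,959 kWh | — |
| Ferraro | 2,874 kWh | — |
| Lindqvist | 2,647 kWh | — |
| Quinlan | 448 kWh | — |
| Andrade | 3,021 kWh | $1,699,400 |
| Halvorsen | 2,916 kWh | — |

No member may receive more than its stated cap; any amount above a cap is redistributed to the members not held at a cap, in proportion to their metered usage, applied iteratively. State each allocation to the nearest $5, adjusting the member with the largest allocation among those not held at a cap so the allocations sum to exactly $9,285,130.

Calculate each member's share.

Combined metered usage = 13,865.
Unconstrained shares: Vance 1,311,905.49; Ferraro 1,924,663.80; Lindqvist 1,772,646.17; Quinlan 300,017.18; Andrade 2,023,106.94; Halvorsen 1,952,790.41.
Cap binds for Andrade ($1,699,400); residual $7,585,730 reallocated over remaining metered usage 10,844.
Remaining shares: Vance 1,370,384.09 → $1,370,385; Ferraro 2,010,456.29 → $2,010,455; Lindqvist 1,851,662.42 → $1,851,660; Quinlan 313,390.54 → $313,390; Halvorsen 2,039,836.65 → $2,039,835.
Rounding difference +$5 applied to Halvorsen → $2,039,840.

Vance: $1,370,385 | Ferraro: $2,010,455 | Lindqvist: $1,851,660 | Quinlan: $313,390 | Andrade: $1,699,400 | Halvorsen: $2,039,840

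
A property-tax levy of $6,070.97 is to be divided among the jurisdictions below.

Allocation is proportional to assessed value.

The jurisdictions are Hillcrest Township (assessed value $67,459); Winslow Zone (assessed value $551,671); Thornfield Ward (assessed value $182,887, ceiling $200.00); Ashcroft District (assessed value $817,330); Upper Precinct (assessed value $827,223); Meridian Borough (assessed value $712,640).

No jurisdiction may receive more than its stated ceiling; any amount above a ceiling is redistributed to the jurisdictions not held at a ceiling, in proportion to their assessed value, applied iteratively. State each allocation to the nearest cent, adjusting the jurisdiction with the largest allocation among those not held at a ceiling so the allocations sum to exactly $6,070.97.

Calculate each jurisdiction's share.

Hillcrest Township: $133.07 · Winslow Zone: $1,088.20 · Thornfield Ward: $200.00 · Ashcroft District: $1,612.23 · Upper Precinct: $1,631.75 · Meridian Borough: $1,405.72

Sum of assessed value: 3,159,210.
Pro-rata shares before constraints: Hillcrest Township 129.6342; Winslow Zone 1,060.1315; Thornfield Ward 351.4491; Ashcroft District 1,570.6414; Upper Precinct 1,589.6525; Meridian Borough 1,369.4614.
Capped: Thornfield Ward ($200.00); balance $5,870.97 reallocated over remaining assessed value 2,976,323.
Remaining shares: Hillcrest Township 133.0668 → $133.07; Winslow Zone 1,088.2031 → $1,088.20; Ashcroft District 1,612.2309 → $1,612.23; Upper Precinct 1,631.7454 → $1,631.75; Meridian Borough 1,405.7238 → $1,405.72.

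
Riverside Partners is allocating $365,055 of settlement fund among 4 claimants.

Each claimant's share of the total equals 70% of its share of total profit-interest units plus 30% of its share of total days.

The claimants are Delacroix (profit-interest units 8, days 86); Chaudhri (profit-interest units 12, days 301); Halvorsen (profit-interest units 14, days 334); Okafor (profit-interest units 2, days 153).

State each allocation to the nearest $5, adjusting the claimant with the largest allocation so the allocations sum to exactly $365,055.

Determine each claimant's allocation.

Profit-interest units total 36; days total 874.
Blended shares (70% profit-interest units + 30% days): Delacroix 0.1851; Chaudhri 0.3367; Halvorsen 0.3869; Okafor 0.0914.
Raw shares: Delacroix 67,562.56; Chaudhri 122,896.28; Halvorsen 141,227.93; Okafor 33,368.24.
At nearest $5: Delacroix $67,565; Chaudhri $122,895; Halvorsen $141,230; Okafor $33,370. Sum = $365,060.
Difference $365,055 − $365,060 = −$5 applied to largest allocation (Halvorsen): Halvorsen becomes $141,225.

Delacroix: $67,565; Chaudhri: $122,895; Halvorsen: $141,225; Okafor: $33,370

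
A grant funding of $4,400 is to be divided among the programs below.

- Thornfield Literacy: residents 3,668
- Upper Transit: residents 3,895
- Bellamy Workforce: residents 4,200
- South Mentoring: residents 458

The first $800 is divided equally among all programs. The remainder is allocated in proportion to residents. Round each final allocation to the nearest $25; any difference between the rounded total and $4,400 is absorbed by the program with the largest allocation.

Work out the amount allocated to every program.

Thornfield Literacy: $1,275 | Upper Transit: $1,350 | Bellamy Workforce: $1,450 | South Mentoring: $325

Equal tier: $800 ÷ 4 = $200 apiece.
Remainder $3,600 by residents (total 12,221): Thornfield Literacy 1,080.50 → $1,075; Upper Transit 1,147.37 → $1,150; Bellamy Workforce 1,237.21 → $1,225; South Mentoring 134.92 → $125.
Rounding difference +$25 on remainder applied to Bellamy Workforce.
Totals: Thornfield Literacy $200 + $1,075 = $1,275; Upper Transit $200 + $1,150 = $1,350; Bellamy Workforce $200 + $1,250 = $1,450; South Mentoring $200 + $125 = $325.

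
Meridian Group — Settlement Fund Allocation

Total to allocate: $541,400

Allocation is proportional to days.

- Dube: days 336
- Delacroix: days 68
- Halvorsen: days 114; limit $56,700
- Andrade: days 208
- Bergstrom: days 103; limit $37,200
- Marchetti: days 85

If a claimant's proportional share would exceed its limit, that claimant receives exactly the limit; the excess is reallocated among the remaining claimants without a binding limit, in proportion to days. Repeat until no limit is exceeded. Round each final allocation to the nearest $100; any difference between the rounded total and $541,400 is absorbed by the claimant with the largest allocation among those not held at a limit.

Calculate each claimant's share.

Dube: $215,700 · Delacroix: $43,700 · Halvorsen: $56,700 · Andrade: $133,500 · Bergstrom: $37,200 · Marchetti: $54,600

Sum of days: 914.
Pro-rata shares before constraints: Dube 199,026.70; Delacroix 40,279.21; Halvorsen 67,526.91; Andrade 123,207.00; Bergstrom 61,011.16; Marchetti 50,349.02.
Cap binds for Halvorsen ($56,700), Bergstrom ($37,200); remaining pool $447,500 reallocated over remaining days 697.
Shares after redistribution: Dube 215,724.53 → $215,700; Delacroix 43,658.54 → $43,700; Andrade 133,543.76 → $133,500; Marchetti 54,573.17 → $54,600.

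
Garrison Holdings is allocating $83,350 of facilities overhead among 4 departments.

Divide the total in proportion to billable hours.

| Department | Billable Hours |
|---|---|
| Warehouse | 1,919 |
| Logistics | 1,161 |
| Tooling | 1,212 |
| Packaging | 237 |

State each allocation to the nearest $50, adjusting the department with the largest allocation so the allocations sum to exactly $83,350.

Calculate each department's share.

Sum of billable hours: 4,529.
Pro-rata amounts: Warehouse 1,919/4,529 × $83,350 = 35,316.55; Logistics 1,161/4,529 × $83,350 = 21,366.60; Tooling 1,212/4,529 × $83,350 = 22,305.19; Packaging 237/4,529 × $83,350 = 4,361.66.
At nearest $50: Warehouse $35,300; Logistics $21,350; Tooling $22,300; Packaging $4,350. Sum = $83,300.
Difference $83,350 − $83,300 = +$50 applied to largest allocation (Warehouse): Warehouse becomes $35,350.

Warehouse: $35,350; Logistics: $21,350; Tooling: $22,300; Packaging: $4,350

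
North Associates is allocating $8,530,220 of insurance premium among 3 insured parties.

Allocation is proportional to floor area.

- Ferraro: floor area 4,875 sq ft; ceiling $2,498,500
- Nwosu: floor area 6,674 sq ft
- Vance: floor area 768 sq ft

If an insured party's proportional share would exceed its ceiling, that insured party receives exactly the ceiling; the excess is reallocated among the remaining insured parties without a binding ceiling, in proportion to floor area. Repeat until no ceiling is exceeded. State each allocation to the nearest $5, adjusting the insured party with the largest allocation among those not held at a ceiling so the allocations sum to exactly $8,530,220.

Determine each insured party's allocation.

Ferraro: $2,498,500; Nwosu: $5,409,260; Vance: $622,460

Combined floor area = 12,317.
Unconstrained shares: Ferraro 3,376,213.57; Nwosu 4,622,122.94; Vance 531,883.49.
Held at cap: Ferraro ($2,498,500); residual $6,031,720 reallocated over remaining floor area 7,442.
Redistributed shares: Nwosu 5,409,258.17 → $5,409,260; Vance 622,461.83 → $622,460.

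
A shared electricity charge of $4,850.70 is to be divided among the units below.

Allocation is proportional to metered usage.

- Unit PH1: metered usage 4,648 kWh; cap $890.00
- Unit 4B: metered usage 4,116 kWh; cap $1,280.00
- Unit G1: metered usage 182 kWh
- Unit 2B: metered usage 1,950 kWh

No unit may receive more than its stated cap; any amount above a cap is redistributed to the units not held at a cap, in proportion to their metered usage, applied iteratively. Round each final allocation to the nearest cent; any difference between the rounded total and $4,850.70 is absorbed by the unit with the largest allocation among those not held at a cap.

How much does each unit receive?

Unit PH1: $890.00 · Unit 4B: $1,280.00 · Unit G1: $228.84 · Unit 2B: $2,451.86

Combined metered usage = 10,896.
Unconstrained shares: Unit PH1 2,069.2046; Unit 4B 1,832.3680; Unit G1 81.0231; Unit 2B 868.1044.
Cap binds for Unit PH1 ($890.00), Unit 4B ($1,280.00); residual $2,680.70 reallocated over remaining metered usage 2,132.
Shares after redistribution: Unit G1 228.8402 → $228.84; Unit 2B 2,451.8598 → $2,451.86.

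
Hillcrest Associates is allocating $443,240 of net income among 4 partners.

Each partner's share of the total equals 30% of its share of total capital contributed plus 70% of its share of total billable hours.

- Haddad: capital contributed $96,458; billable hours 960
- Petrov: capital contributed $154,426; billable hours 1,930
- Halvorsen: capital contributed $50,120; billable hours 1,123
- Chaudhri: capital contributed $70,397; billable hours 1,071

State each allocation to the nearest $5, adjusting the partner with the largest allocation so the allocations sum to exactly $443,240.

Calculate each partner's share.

Haddad: $93,120 · Petrov: $173,075 · Halvorsen: $86,480 · Chaudhri: $90,565

Capital contributed total 371,401; billable hours total 5,084.
Blended shares (30% capital contributed + 70% billable hours): Haddad 0.2101; Petrov 0.3905; Halvorsen 0.1951; Chaudhri 0.2043.
Proportional shares: Haddad 93,121.87; Petrov 173,073.52; Halvorsen 86,479.18; Chaudhri 90,565.44.
At nearest $5: Haddad $93,120; Petrov $173,075; Halvorsen $86,480; Chaudhri $90,565. Sum = $443,240.
No rounding difference to absorb.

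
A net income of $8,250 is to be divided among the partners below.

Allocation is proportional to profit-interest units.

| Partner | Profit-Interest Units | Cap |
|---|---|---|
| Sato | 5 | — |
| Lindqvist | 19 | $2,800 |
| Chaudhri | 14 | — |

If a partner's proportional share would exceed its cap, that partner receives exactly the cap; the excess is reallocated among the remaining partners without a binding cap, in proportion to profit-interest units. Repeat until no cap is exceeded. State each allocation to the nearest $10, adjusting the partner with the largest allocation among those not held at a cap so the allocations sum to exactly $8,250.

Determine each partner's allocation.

Total profit-interest units = 38.
Unconstrained shares: Sato 1,085.53; Lindqvist 4,125.00; Chaudhri 3,039.47.
Cap binds for Lindqvist ($2,800); balance $5,450 reallocated over remaining profit-interest units 19.
Redistributed shares: Sato 1,434.21 → $1,430; Chaudhri 4,015.79 → $4,020.

Sato: $1,430 | Lindqvist: $2,800 | Chaudhri: $4,020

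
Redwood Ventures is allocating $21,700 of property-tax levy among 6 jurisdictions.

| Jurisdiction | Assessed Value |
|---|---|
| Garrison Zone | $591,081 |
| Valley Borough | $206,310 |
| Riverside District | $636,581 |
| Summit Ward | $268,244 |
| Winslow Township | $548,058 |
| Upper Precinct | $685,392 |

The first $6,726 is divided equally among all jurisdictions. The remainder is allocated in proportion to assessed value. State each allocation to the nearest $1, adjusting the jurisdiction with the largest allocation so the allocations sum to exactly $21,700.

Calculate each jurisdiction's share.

Equal tier: $6,726 ÷ 6 = $1,121 apiece.
Remainder $14,974 by assessed value (total 2,935,666): Garrison Zone 3,014.94 → $3,015; Valley Borough 1,052.33 → $1,052; Riverside District 3,247.02 → $3,247; Summit Ward 1,368.24 → $1,368; Winslow Township 2,795.49 → $2,795; Upper Precinct 3,495.99 → $3,496.
Rounding difference +$1 on remainder applied to Upper Precinct.
Totals: Garrison Zone $1,121 + $3,015 = $4,136; Valley Borough $1,121 + $1,052 = $2,173; Riverside District $1,121 + $3,247 = $4,368; Summit Ward $1,121 + $1,368 = $2,489; Winslow Township $1,121 + $2,795 = $3,916; Upper Precinct $1,121 + $3,497 = $4,618.

Garrison Zone: $4,136 · Valley Borough: $2,173 · Riverside District: $4,368 · Summit Ward: $2,489 · Winslow Township: $3,916 · Upper Precinct: $4,618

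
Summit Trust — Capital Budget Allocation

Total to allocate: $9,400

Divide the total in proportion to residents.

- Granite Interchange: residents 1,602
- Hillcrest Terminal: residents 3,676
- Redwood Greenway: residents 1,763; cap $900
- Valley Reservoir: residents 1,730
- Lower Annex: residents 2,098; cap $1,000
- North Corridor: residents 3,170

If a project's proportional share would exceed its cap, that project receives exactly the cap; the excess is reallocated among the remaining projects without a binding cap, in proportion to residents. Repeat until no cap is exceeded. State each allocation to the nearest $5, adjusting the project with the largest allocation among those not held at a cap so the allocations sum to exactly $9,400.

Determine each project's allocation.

Total residents = 14,039.
Pro-rata shares before constraints: Granite Interchange 1,072.64; Hillcrest Terminal 2,461.31; Redwood Greenway 1,180.44; Valley Reservoir 1,158.34; Lower Annex 1,404.74; North Corridor 2,122.52.
Held at cap: Redwood Greenway ($900), Lower Annex ($1,000); remaining pool $7,500 reallocated over remaining residents 10,178.
Remaining shares: Granite Interchange 1,180.49 → $1,180; Hillcrest Terminal 2,708.78 → $2,710; Valley Reservoir 1,274.81 → $1,275; North Corridor 2,335.92 → $2,335.

Granite Interchange: $1,180 · Hillcrest Terminal: $2,710 · Redwood Greenway: $900 · Valley Reservoir: $1,275 · Lower Annex: $1,000 · North Corridor: $2,335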